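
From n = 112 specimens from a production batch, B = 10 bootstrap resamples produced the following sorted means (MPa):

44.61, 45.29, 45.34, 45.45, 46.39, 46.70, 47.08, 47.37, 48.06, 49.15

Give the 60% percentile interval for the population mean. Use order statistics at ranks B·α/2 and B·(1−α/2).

α = 0.40; lower rank = 10 × 0.200 = 2; upper rank = 10 × 0.800 = 8.
The 2nd smallest replicate is 45.29; the 8th is 47.37.

(45.29, 47.37)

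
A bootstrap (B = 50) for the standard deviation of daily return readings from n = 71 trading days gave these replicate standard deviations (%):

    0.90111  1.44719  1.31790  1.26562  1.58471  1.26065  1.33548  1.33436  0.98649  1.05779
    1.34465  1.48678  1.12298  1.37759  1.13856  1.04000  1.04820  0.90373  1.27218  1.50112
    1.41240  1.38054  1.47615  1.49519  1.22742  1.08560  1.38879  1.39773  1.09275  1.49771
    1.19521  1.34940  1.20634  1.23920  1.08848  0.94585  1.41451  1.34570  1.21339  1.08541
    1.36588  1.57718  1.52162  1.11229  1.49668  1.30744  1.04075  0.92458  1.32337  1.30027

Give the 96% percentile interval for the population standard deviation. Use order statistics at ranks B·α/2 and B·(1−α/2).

(0.90111, 1.57718)

Sorted replicates: 0.90111, 0.90373, 0.92458, 0.94585, 0.98649, 1.04000, 1.04075, 1.04820, 1.05779, 1.08541, 1.08560, 1.08848, 1.09275, 1.11229, 1.12298, 1.13856, 1.19521, 1.20634, 1.21339, 1.22742, 1.23920, 1.26065, 1.26562, 1.27218, 1.30027, 1.30744, 1.31790, 1.32337, 1.33436, 1.33548, 1.34465, 1.34570, 1.34940, 1.36588, 1.37759, 1.38054, 1.38879, 1.39773, 1.41240, 1.41451, 1.44719, 1.47615, 1.48678, 1.49519, 1.49668, 1.49771, 1.50112, 1.52162, 1.57718, 1.58471
α = 0.04; lower rank = 50 × 0.020 = 1; upper rank = 50 × 0.980 = 49.
The 1st smallest replicate is 0.90111; the 49th is 1.57718.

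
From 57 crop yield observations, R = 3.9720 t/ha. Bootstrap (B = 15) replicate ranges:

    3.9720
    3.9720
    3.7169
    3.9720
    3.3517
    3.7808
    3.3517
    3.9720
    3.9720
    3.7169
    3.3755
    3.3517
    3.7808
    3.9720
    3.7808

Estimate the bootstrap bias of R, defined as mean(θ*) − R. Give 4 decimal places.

bias = −0.2361

mean(θ*) = (3.9720 + 3.9720 + 3.7169 + 3.9720 + 3.3517 + 3.7808 + 3.3517 + 3.9720 + 3.9720 + 3.7169 + 3.3755 + 3.3517 + 3.7808 + 3.9720 + 3.7808) / 15 = 3.73592
bias = 3.73592 − 3.9720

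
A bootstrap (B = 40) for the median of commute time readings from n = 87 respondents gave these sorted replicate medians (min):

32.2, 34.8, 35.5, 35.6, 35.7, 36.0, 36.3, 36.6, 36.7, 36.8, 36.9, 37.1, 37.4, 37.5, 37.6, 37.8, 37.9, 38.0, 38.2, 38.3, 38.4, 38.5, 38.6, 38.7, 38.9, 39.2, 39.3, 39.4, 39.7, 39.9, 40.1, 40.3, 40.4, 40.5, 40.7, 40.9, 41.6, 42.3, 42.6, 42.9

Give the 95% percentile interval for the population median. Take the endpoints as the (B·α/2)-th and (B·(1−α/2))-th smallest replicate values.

(32.2, 42.6)

α = 0.05; lower rank = 40 × 0.025 = 1; upper rank = 40 × 0.975 = 39.
The 1st smallest replicate is 32.2; the 39th is 42.6.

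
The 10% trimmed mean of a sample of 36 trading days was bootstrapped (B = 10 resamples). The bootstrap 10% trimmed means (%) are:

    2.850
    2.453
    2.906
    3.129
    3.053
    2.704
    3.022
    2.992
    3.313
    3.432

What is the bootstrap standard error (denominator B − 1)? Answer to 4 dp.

SE* = 0.2830

Bootstrap SE is the standard deviation of the 10 replicate 10% trimmed means.
Mean of replicates: (2.850 + 2.453 + 2.906 + 3.129 + 3.053 + 2.704 + 3.022 + 2.992 + 3.313 + 3.432) / 10 = 29.85400 / 10 = 2.98540
Sum of squared deviations: (−0.13540)² + (−0.53240)² + (−0.07940)² + (+0.14360)² + (+0.06760)² + (−0.28140)² + (+0.03660)² + (+0.00660)² + (+0.32760)² + (+0.44660)² = 0.72062
Variance = 0.72062 / 9 = 0.08007
SE* = √0.08007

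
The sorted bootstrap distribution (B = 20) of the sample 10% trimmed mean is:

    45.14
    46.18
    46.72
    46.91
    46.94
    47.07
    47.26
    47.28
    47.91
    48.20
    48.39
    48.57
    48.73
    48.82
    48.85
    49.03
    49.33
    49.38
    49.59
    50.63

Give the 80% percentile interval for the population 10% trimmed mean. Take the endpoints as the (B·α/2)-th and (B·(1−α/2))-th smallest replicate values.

(46.18, 49.38)

α = 0.20; lower rank = 20 × 0.100 = 2; upper rank = 20 × 0.900 = 18.
The 2nd smallest replicate is 46.18; the 18th is 49.38.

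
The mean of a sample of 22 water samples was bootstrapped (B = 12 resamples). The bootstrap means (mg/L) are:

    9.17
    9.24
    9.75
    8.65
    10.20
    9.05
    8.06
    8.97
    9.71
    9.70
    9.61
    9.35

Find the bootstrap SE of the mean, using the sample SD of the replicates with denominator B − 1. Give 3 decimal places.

SE* = 0.571

Bootstrap SE is the standard deviation of the 12 replicate means.
Mean of replicates: (9.17 + 9.24 + 9.75 + 8.65 + 10.20 + 9.05 + 8.06 + 8.97 + 9.71 + 9.70 + 9.61 + 9.35) / 12 = 111.4600 / 12 = 9.2883
Sum of squared deviations: (−0.1183)² + (−0.0483)² + (+0.4617)² + (−0.6383)² + (+0.9117)² + (−0.2383)² + (−1.2283)² + (−0.3183)² + (+0.4217)² + (+0.4117)² + (+0.3217)² + (+0.0617)² = 3.5896
Variance = 3.5896 / 11 = 0.3263
SE* = √0.3263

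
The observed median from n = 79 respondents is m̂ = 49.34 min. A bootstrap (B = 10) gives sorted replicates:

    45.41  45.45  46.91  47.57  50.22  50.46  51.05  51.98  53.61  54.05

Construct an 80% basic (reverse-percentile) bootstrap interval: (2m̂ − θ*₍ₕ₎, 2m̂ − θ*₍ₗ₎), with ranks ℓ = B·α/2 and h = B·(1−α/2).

(45.07, 53.27)

Percentile endpoints at ranks 1 and 9: θ*₍1₎ = 45.41, θ*₍9₎ = 53.61.
Basic interval reflects these around m̂:
  lower = 2 × 49.34 − 53.61 = 45.07
  upper = 2 × 49.34 − 45.41 = 53.27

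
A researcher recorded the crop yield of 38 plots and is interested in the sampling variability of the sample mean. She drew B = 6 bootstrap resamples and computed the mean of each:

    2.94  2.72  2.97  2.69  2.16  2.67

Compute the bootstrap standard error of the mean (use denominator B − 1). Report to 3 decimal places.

Bootstrap SE is the standard deviation of the 6 replicate means.
Mean of replicates: (2.94 + 2.72 + 2.97 + 2.69 + 2.16 + 2.67) / 6 = 16.1500 / 6 = 2.6917
Sum of squared deviations: (+0.2483)² + (+0.0283)² + (+0.2783)² + (−0.0017)² + (−0.5317)² + (−0.0217)² = 0.4231
Variance = 0.4231 / 5 = 0.0846
SE* = √0.0846

SE* = 0.291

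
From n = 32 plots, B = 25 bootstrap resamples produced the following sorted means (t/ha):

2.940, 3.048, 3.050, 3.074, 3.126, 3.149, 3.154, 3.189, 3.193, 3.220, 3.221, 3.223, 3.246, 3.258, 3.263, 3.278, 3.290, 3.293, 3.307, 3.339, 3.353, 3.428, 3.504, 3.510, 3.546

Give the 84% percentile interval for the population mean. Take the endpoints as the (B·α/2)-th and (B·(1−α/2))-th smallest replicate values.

α = 0.16; lower rank = 25 × 0.080 = 2; upper rank = 25 × 0.920 = 23.
The 2nd smallest replicate is 3.048; the 23rd is 3.504.

(3.048, 3.504)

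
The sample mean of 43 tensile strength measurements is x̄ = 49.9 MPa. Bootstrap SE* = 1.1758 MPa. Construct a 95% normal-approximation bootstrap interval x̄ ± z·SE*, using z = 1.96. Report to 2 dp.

Margin = 1.96 × 1.1758 = 2.305
Interval: 49.9 ± 2.305

(47.60, 52.20)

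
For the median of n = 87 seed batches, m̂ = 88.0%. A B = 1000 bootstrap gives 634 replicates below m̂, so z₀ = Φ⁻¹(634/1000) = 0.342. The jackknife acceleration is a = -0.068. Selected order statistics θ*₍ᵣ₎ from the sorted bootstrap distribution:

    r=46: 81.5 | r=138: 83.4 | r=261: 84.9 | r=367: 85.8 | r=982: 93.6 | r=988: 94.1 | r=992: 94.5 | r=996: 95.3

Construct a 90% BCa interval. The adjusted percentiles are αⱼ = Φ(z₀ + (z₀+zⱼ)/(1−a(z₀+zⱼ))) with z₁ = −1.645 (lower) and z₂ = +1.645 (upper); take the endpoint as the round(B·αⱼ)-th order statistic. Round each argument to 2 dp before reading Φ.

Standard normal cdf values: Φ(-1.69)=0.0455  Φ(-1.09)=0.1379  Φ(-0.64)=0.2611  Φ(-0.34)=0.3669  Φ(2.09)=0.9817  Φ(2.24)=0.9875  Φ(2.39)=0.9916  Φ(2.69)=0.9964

Lower: z₀ + z₁ = 0.342 + (-1.645) = -1.303; 1 − a(z₀+z₁) = 1 − (-0.068)(-1.303) = 0.9114; argument = 0.342 + (-1.303)/0.9114 = -1.0877 → -1.09.
α₁ = Φ(-1.09) = 0.1379; rank = round(1000 × 0.1379) = 138; θ*₍138₎ = 83.4.
Upper: z₀ + z₂ = 1.987; 1 − a(z₀+z₂) = 1.1351; argument = 2.0925 → 2.09; α₂ = 0.9817; rank = 982; θ*₍982₎ = 93.6.

(83.4, 93.6)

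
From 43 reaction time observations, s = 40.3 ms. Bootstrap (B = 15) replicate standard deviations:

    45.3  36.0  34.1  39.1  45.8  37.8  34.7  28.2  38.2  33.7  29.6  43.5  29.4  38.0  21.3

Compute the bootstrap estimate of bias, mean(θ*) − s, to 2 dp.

bias = −4.65

mean(θ*) = (45.3 + 36.0 + 34.1 + 39.1 + 45.8 + 37.8 + 34.7 + 28.2 + 38.2 + 33.7 + 29.6 + 43.5 + 29.4 + 38.0 + 21.3) / 15 = 35.647
bias = 35.647 − 40.3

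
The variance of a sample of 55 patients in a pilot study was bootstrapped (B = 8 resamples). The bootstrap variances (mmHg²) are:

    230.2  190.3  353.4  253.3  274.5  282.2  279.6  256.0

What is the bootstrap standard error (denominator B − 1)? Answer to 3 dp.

Bootstrap SE is the standard deviation of the 8 replicate variances.
Mean of replicates: (230.2 + 190.3 + 353.4 + 253.3 + 274.5 + 282.2 + 279.6 + 256.0) / 8 = 2119.5000 / 8 = 264.9375
Sum of squared deviations: (−34.7375)² + (−74.6375)² + (+88.4625)² + (−11.6375)² + (+9.5625)² + (+17.2625)² + (+14.6625)² + (−8.9375)² = 15422.7987
Variance = 15422.7987 / 7 = 2203.2570
SE* = √2203.2570

SE* = 46.939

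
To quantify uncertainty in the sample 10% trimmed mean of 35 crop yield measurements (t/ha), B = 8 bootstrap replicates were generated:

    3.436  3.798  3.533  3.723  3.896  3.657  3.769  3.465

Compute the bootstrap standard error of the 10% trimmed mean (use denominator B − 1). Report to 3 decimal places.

Bootstrap SE is the standard deviation of the 8 replicate 10% trimmed means.
Mean of replicates: (3.436 + 3.798 + 3.533 + 3.723 + 3.896 + 3.657 + 3.769 + 3.465) / 8 = 29.2770 / 8 = 3.6596
Sum of squared deviations: (−0.2236)² + (+0.1384)² + (−0.1266)² + (+0.0634)² + (+0.2364)² + (−0.0026)² + (+0.1094)² + (−0.1946)² = 0.1949
Variance = 0.1949 / 7 = 0.0278
SE* = √0.0278

SE* = 0.167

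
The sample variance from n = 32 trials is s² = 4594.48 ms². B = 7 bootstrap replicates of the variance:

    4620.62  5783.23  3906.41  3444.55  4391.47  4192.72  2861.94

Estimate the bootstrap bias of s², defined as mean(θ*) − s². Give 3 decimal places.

bias = −422.917

mean(θ*) = (4620.62 + 5783.23 + 3906.41 + 3444.55 + 4391.47 + 4192.72 + 2861.94) / 7 = 4171.5629
bias = 4171.5629 − 4594.48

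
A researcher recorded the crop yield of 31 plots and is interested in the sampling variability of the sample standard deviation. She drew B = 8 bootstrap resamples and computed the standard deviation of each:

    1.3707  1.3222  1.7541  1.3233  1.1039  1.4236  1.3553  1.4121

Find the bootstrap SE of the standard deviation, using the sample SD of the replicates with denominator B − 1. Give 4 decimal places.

SE* = 0.1798

Bootstrap SE is the standard deviation of the 8 replicate standard deviations.
Mean of replicates: (1.3707 + 1.3222 + 1.7541 + 1.3233 + 1.1039 + 1.4236 + 1.3553 + 1.4121) / 8 = 11.06520 / 8 = 1.38315
Sum of squared deviations: (−0.01245)² + (−0.06095)² + (+0.37095)² + (−0.05985)² + (−0.27925)² + (+0.04045)² + (−0.02785)² + (+0.02895)² = 0.22629
Variance = 0.22629 / 7 = 0.03233
SE* = √0.03233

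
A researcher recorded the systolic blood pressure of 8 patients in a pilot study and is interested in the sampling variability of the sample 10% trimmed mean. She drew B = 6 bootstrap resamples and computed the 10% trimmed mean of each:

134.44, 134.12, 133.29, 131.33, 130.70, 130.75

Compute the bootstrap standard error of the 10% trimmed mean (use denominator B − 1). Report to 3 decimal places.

SE* = 1.712

Bootstrap SE is the standard deviation of the 6 replicate 10% trimmed means.
Mean of replicates: (134.44 + 134.12 + 133.29 + 131.33 + 130.70 + 130.75) / 6 = 794.6300 / 6 = 132.4383
Sum of squared deviations: (+2.0017)² + (+1.6817)² + (+0.8517)² + (−1.1083)² + (−1.7383)² + (−1.6883)² = 14.6607
Variance = 14.6607 / 5 = 2.9321
SE* = √2.9321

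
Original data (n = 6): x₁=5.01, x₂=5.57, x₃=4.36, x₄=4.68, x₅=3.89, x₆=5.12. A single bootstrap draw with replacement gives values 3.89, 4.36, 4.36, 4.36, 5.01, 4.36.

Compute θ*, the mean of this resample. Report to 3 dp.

θ* = 4.390

Mean = (3.89 + 4.36 + 4.36 + 4.36 + 5.01 + 4.36) / 6 = 26.340 / 6 = 4.390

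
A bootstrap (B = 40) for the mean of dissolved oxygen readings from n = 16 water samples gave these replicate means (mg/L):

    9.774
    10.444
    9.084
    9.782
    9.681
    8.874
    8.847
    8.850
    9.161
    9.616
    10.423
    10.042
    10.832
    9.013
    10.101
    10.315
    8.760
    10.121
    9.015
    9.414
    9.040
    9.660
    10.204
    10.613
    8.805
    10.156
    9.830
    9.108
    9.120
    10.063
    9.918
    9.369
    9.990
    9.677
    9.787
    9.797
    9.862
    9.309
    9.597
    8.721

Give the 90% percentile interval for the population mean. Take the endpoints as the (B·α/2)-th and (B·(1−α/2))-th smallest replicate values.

Sorted replicates: 8.721, 8.760, 8.805, 8.847, 8.850, 8.874, 9.013, 9.015, 9.040, 9.084, 9.108, 9.120, 9.161, 9.309, 9.369, 9.414, 9.597, 9.616, 9.660, 9.677, 9.681, 9.774, 9.782, 9.787, 9.797, 9.830, 9.862, 9.918, 9.990, 10.042, 10.063, 10.101, 10.121, 10.156, 10.204, 10.315, 10.423, 10.444, 10.613, 10.832
α = 0.10; lower rank = 40 × 0.050 = 2; upper rank = 40 × 0.950 = 38.
The 2nd smallest replicate is 8.760; the 38th is 10.444.

(8.760, 10.444)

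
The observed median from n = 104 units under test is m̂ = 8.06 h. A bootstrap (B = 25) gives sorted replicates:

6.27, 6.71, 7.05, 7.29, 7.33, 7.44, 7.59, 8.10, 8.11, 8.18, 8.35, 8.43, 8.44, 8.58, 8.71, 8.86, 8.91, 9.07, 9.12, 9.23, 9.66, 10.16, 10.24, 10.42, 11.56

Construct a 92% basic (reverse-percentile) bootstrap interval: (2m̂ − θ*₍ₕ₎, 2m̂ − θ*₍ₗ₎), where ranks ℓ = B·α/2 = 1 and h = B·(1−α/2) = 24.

Percentile endpoints at ranks 1 and 24: θ*₍1₎ = 6.27, θ*₍24₎ = 10.42.
Basic interval reflects these around m̂:
  lower = 2 × 8.06 − 10.42 = 5.70
  upper = 2 × 8.06 − 6.27 = 9.85

(5.70, 9.85)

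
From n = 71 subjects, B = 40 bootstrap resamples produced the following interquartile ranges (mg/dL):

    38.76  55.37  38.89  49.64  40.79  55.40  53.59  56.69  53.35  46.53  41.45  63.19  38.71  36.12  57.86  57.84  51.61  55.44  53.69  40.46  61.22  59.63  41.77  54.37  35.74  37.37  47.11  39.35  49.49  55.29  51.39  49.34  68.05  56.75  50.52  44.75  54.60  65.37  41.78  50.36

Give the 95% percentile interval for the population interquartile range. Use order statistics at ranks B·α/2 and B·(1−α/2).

Sorted replicates: 35.74, 36.12, 37.37, 38.71, 38.76, 38.89, 39.35, 40.46, 40.79, 41.45, 41.77, 41.78, 44.75, 46.53, 47.11, 49.34, 49.49, 49.64, 50.36, 50.52, 51.39, 51.61, 53.35, 53.59, 53.69, 54.37, 54.60, 55.29, 55.37, 55.40, 55.44, 56.69, 56.75, 57.84, 57.86, 59.63, 61.22, 63.19, 65.37, 68.05
α = 0.05; lower rank = 40 × 0.025 = 1; upper rank = 40 × 0.975 = 39.
The 1st smallest replicate is 35.74; the 39th is 65.37.

(35.74, 65.37)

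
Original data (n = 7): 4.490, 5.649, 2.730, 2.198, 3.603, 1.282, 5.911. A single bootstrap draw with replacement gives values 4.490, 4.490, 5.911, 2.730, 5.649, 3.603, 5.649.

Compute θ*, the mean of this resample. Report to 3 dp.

Mean = (4.490 + 4.490 + 5.911 + 2.730 + 5.649 + 3.603 + 5.649) / 7 = 32.5220 / 7 = 4.646

θ* = 4.646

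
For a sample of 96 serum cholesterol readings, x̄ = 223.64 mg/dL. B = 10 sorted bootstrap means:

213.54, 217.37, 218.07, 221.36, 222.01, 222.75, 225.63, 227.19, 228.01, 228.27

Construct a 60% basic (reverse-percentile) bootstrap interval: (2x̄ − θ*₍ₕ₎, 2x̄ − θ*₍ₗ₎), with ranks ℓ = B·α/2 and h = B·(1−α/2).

Percentile endpoints at ranks 2 and 8: θ*₍2₎ = 217.37, θ*₍8₎ = 227.19.
Basic interval reflects these around x̄:
  lower = 2 × 223.64 − 227.19 = 220.09
  upper = 2 × 223.64 − 217.37 = 229.91

(220.09, 229.91)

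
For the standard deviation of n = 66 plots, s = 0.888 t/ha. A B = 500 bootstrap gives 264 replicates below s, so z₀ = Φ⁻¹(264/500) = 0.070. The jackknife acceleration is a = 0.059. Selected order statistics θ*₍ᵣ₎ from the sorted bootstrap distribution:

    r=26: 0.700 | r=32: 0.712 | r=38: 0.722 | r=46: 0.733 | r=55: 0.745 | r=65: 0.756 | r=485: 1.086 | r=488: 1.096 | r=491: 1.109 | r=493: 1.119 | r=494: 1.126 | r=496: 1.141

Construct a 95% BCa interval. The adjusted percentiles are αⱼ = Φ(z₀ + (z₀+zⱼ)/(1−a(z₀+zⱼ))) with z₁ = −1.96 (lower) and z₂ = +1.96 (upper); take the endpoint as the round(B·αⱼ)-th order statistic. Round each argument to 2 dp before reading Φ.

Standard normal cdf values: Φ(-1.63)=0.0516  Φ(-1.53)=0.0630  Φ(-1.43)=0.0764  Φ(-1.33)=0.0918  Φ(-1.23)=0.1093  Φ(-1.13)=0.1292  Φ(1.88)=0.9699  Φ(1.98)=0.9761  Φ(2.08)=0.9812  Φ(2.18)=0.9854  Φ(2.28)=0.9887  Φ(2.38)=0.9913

(0.700, 1.141)

Lower: z₀ + z₁ = 0.070 + (-1.960) = -1.890; 1 − a(z₀+z₁) = 1 − (0.059)(-1.890) = 1.1115; argument = 0.070 + (-1.890)/1.1115 = -1.6304 → -1.63.
α₁ = Φ(-1.63) = 0.0516; rank = round(500 × 0.0516) = 26; θ*₍26₎ = 0.700.
Upper: z₀ + z₂ = 2.030; 1 − a(z₀+z₂) = 0.8802; argument = 2.3762 → 2.38; α₂ = 0.9913; rank = 496; θ*₍496₎ = 1.141.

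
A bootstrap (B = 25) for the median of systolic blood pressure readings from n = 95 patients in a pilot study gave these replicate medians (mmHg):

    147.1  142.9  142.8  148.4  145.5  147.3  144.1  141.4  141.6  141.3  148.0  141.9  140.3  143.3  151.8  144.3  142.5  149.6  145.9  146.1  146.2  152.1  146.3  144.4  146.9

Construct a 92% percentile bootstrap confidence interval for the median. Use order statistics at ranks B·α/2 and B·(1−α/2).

(140.3, 151.8)

Sorted replicates: 140.3, 141.3, 141.4, 141.6, 141.9, 142.5, 142.8, 142.9, 143.3, 144.1, 144.3, 144.4, 145.5, 145.9, 146.1, 146.2, 146.3, 146.9, 147.1, 147.3, 148.0, 148.4, 149.6, 151.8, 152.1
α = 0.08; lower rank = 25 × 0.040 = 1; upper rank = 25 × 0.960 = 24.
The 1st smallest replicate is 140.3; the 24th is 151.8.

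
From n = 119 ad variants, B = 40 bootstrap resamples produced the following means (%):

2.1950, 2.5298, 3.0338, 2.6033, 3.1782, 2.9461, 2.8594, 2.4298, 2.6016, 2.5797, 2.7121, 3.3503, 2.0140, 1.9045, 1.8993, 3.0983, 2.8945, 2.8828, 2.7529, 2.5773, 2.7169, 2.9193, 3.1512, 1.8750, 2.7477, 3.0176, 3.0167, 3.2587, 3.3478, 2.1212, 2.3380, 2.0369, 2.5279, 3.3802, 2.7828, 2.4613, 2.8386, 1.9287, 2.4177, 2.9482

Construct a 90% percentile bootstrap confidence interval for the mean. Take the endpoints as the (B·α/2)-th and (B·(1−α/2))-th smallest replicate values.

Sorted replicates: 1.8750, 1.8993, 1.9045, 1.9287, 2.0140, 2.0369, 2.1212, 2.1950, 2.3380, 2.4177, 2.4298, 2.4613, 2.5279, 2.5298, 2.5773, 2.5797, 2.6016, 2.6033, 2.7121, 2.7169, 2.7477, 2.7529, 2.7828, 2.8386, 2.8594, 2.8828, 2.8945, 2.9193, 2.9461, 2.9482, 3.0167, 3.0176, 3.0338, 3.0983, 3.1512, 3.1782, 3.2587, 3.3478, 3.3503, 3.3802
α = 0.10; lower rank = 40 × 0.050 = 2; upper rank = 40 × 0.950 = 38.
The 2nd smallest replicate is 1.8993; the 38th is 3.3478.

(1.8993, 3.3478)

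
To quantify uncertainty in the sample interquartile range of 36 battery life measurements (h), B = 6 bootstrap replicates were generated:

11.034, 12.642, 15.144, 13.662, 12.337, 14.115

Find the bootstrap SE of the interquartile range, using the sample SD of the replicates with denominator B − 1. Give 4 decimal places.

Bootstrap SE is the standard deviation of the 6 replicate interquartile ranges.
Mean of replicates: (11.034 + 12.642 + 15.144 + 13.662 + 12.337 + 14.115) / 6 = 78.93400 / 6 = 13.15567
Sum of squared deviations: (−2.12167)² + (−0.51367)² + (+1.98833)² + (+0.50633)² + (−0.81867)² + (+0.95933)² = 10.56570
Variance = 10.56570 / 5 = 2.11314
SE* = √2.11314

SE* = 1.4537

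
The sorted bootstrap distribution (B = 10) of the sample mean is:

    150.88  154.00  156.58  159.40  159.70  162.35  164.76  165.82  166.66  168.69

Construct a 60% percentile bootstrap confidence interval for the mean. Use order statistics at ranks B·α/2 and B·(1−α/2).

α = 0.40; lower rank = 10 × 0.200 = 2; upper rank = 10 × 0.800 = 8.
The 2nd smallest replicate is 154.00; the 8th is 165.82.

(154.00, 165.82)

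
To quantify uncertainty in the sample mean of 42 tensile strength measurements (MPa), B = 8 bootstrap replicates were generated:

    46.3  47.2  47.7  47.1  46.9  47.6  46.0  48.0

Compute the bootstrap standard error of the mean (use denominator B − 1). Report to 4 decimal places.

Bootstrap SE is the standard deviation of the 8 replicate means.
Mean of replicates: (46.3 + 47.2 + 47.7 + 47.1 + 46.9 + 47.6 + 46.0 + 48.0) / 8 = 376.80000 / 8 = 47.10000
Sum of squared deviations: (−0.80000)² + (+0.10000)² + (+0.60000)² + (+0.00000)² + (−0.20000)² + (+0.50000)² + (−1.10000)² + (+0.90000)² = 3.32000
Variance = 3.32000 / 7 = 0.47429
SE* = √0.47429

SE* = 0.6887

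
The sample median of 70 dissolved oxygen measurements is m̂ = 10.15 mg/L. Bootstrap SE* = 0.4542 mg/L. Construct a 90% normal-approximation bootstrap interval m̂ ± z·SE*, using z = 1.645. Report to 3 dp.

Margin = 1.645 × 0.4542 = 0.7472
Interval: 10.15 ± 0.7472

(9.403, 10.897)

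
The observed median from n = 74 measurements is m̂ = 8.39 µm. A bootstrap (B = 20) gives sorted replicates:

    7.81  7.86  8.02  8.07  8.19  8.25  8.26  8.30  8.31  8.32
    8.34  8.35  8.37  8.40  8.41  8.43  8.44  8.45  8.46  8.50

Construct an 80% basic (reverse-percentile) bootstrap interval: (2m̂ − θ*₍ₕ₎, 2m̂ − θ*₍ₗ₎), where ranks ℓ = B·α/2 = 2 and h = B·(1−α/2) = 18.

(8.33, 8.92)

Percentile endpoints at ranks 2 and 18: θ*₍2₎ = 7.86, θ*₍18₎ = 8.45.
Basic interval reflects these around m̂:
  lower = 2 × 8.39 − 8.45 = 8.33
  upper = 2 × 8.39 − 7.86 = 8.92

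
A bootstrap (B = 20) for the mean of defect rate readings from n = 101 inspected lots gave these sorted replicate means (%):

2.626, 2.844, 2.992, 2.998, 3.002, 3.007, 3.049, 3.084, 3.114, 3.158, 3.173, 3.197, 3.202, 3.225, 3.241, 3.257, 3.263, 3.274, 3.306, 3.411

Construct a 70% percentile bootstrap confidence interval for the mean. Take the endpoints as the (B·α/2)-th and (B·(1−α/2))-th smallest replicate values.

(2.992, 3.263)

α = 0.30; lower rank = 20 × 0.150 = 3; upper rank = 20 × 0.850 = 17.
The 3rd smallest replicate is 2.992; the 17th is 3.263.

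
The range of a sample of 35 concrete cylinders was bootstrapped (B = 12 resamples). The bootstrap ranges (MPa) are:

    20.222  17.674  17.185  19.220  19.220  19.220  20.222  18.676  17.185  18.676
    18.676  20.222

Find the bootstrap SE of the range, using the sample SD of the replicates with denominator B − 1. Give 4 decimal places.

Bootstrap SE is the standard deviation of the 12 replicate ranges.
Mean of replicates: (20.222 + 17.674 + 17.185 + 19.220 + 19.220 + 19.220 + 20.222 + 18.676 + 17.185 + 18.676 + 18.676 + 20.222) / 12 = 226.39800 / 12 = 18.86650
Sum of squared deviations: (+1.35550)² + (−1.19250)² + (−1.68150)² + (+0.35350)² + (+0.35350)² + (+0.35350)² + (+1.35550)² + (−0.19050)² + (−1.68150)² + (−0.19050)² + (−0.19050)² + (+1.35550)² = 13.07284
Variance = 13.07284 / 11 = 1.18844
SE* = √1.18844

SE* = 1.0902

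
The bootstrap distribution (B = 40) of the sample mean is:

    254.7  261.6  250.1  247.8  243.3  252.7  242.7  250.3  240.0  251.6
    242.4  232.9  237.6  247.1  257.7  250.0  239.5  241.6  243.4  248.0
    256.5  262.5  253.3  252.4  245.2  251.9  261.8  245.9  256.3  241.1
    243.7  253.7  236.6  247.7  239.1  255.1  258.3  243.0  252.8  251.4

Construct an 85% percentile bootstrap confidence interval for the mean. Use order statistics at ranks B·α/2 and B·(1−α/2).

(237.6, 258.3)

Sorted replicates: 232.9, 236.6, 237.6, 239.1, 239.5, 240.0, 241.1, 241.6, 242.4, 242.7, 243.0, 243.3, 243.4, 243.7, 245.2, 245.9, 247.1, 247.7, 247.8, 248.0, 250.0, 250.1, 250.3, 251.4, 251.6, 251.9, 252.4, 252.7, 252.8, 253.3, 253.7, 254.7, 255.1, 256.3, 256.5, 257.7, 258.3, 261.6, 261.8, 262.5
α = 0.15; lower rank = 40 × 0.075 = 3; upper rank = 40 × 0.925 = 37.
The 3rd smallest replicate is 237.6; the 37th is 258.3.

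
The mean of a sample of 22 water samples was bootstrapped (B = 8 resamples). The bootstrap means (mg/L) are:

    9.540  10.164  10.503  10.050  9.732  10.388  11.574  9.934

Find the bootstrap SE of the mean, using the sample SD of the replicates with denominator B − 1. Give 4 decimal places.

SE* = 0.6272

Bootstrap SE is the standard deviation of the 8 replicate means.
Mean of replicates: (9.540 + 10.164 + 10.503 + 10.050 + 9.732 + 10.388 + 11.574 + 9.934) / 8 = 81.88500 / 8 = 10.23562
Sum of squared deviations: (−0.69562)² + (−0.07162)² + (+0.26738)² + (−0.18562)² + (−0.50362)² + (+0.15238)² + (+1.33838)² + (−0.30162)² = 2.75405
Variance = 2.75405 / 7 = 0.39344
SE* = √0.39344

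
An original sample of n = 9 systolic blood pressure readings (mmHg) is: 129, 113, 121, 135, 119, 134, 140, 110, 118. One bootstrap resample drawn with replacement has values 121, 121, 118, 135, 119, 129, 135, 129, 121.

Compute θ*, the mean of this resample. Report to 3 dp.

Mean = (121 + 121 + 118 + 135 + 119 + 129 + 135 + 129 + 121) / 9 = 1128.0 / 9 = 125.333

θ* = 125.333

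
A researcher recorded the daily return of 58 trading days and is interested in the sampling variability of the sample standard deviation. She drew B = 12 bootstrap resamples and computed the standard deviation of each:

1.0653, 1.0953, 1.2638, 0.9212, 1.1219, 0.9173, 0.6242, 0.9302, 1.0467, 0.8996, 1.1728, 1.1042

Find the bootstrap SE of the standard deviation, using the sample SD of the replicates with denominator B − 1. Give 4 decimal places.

Bootstrap SE is the standard deviation of the 12 replicate standard deviations.
Mean of replicates: (1.0653 + 1.0953 + 1.2638 + 0.9212 + 1.1219 + 0.9173 + 0.6242 + 0.9302 + 1.0467 + 0.8996 + 1.1728 + 1.1042) / 12 = 12.162500 / 12 = 1.013542
Sum of squared deviations: (+0.051758)² + (+0.081758)² + (+0.250258)² + (−0.092342)² + (+0.108358)² + (−0.096242)² + (−0.389342)² + (−0.083342)² + (+0.033158)² + (−0.113942)² + (+0.159258)² + (+0.090658)² = 0.307721
Variance = 0.307721 / 11 = 0.027975
SE* = √0.027975

SE* = 0.1673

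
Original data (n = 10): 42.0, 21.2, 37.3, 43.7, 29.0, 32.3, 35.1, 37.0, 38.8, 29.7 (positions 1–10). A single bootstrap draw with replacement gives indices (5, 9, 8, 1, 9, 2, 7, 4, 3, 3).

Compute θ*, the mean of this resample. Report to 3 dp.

Resample values: 29.0, 38.8, 37.0, 42.0, 38.8, 21.2, 35.1, 43.7, 37.3, 37.3.
Mean = (29.0 + 38.8 + 37.0 + 42.0 + 38.8 + 21.2 + 35.1 + 43.7 + 37.3 + 37.3) / 10 = 360.20 / 10 = 36.020

θ* = 36.020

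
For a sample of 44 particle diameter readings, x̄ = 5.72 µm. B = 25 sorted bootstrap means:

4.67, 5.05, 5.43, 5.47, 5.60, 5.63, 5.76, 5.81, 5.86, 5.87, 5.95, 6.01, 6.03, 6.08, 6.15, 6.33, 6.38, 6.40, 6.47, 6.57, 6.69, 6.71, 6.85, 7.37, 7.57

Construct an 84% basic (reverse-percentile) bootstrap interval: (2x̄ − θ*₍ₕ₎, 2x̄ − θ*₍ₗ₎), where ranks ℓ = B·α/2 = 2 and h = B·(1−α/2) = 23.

Percentile endpoints at ranks 2 and 23: θ*₍2₎ = 5.05, θ*₍23₎ = 6.85.
Basic interval reflects these around x̄:
  lower = 2 × 5.72 − 6.85 = 4.59
  upper = 2 × 5.72 − 5.05 = 6.39

(4.59, 6.39)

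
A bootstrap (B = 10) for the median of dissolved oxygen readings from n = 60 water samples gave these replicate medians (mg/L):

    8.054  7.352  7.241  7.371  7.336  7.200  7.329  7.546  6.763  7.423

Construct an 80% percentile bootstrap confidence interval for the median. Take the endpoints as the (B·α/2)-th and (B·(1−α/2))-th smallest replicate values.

(6.763, 7.546)

Sorted replicates: 6.763, 7.200, 7.241, 7.329, 7.336, 7.352, 7.371, 7.423, 7.546, 8.054
α = 0.20; lower rank = 10 × 0.100 = 1; upper rank = 10 × 0.900 = 9.
The 1st smallest replicate is 6.763; the 9th is 7.546.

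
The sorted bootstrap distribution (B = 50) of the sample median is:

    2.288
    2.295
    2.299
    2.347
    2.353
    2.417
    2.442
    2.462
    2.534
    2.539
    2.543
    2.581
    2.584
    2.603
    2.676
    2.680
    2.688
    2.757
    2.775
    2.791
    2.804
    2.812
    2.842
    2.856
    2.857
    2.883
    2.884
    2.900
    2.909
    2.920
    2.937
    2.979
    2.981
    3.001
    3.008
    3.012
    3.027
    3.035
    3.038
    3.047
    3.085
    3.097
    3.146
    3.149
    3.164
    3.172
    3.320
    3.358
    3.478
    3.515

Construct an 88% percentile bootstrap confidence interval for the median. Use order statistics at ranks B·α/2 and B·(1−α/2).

α = 0.12; lower rank = 50 × 0.060 = 3; upper rank = 50 × 0.940 = 47.
The 3rd smallest replicate is 2.299; the 47th is 3.320.

(2.299, 3.320)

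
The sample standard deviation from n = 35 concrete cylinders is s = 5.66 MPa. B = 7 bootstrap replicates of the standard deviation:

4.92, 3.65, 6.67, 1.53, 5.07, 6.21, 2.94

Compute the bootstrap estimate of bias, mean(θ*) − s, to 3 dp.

mean(θ*) = (4.92 + 3.65 + 6.67 + 1.53 + 5.07 + 6.21 + 2.94) / 7 = 4.4271
bias = 4.4271 − 5.66

bias = −1.233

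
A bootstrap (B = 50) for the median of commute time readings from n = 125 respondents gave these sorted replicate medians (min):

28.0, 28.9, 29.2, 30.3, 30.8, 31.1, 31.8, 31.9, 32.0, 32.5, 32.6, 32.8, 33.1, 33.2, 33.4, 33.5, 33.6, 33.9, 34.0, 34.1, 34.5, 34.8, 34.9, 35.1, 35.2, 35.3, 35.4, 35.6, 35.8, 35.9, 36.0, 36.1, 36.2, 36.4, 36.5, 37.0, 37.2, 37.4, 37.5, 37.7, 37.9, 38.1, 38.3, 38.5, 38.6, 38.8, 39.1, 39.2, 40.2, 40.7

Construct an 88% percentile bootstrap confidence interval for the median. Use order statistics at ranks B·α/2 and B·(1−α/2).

α = 0.12; lower rank = 50 × 0.060 = 3; upper rank = 50 × 0.940 = 47.
The 3rd smallest replicate is 29.2; the 47th is 39.1.

(29.2, 39.1)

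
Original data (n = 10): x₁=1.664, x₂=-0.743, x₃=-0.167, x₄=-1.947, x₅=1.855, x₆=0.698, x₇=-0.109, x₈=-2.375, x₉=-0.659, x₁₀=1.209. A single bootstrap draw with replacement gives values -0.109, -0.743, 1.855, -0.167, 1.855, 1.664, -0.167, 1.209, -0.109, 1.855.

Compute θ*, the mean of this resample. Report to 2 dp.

θ* = 0.71

Mean = ((-0.109) + (-0.743) + 1.855 + (-0.167) + 1.855 + 1.664 + (-0.167) + 1.209 + (-0.109) + 1.855) / 10 = 7.1430 / 10 = 0.71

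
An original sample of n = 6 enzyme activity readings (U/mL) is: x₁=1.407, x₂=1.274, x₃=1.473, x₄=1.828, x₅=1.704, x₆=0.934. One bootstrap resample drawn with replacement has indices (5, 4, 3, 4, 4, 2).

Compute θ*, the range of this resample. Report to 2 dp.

θ* = 0.55

Resample values: 1.704, 1.828, 1.473, 1.828, 1.828, 1.274.
Range = 1.828 − 1.274 = 0.55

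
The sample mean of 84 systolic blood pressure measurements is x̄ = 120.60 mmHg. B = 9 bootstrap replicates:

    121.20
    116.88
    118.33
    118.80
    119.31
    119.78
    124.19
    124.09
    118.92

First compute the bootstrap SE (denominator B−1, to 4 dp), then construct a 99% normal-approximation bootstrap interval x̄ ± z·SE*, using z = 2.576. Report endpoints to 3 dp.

Mean of replicates = 120.1667; sum of squared deviations = 51.1284; SE* = √(51.1284/8) = 2.5281
Margin = 2.576 × 2.5281 = 6.5124
Interval: 120.60 ± 6.5124

(114.088, 127.112)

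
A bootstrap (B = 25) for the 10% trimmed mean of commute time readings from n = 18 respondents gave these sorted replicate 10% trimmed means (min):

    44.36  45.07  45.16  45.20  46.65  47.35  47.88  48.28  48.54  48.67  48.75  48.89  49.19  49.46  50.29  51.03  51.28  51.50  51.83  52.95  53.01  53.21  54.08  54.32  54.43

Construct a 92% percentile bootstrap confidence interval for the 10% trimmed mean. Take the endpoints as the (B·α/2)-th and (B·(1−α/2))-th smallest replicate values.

(44.36, 54.32)

α = 0.08; lower rank = 25 × 0.040 = 1; upper rank = 25 × 0.960 = 24.
The 1st smallest replicate is 44.36; the 24th is 54.32.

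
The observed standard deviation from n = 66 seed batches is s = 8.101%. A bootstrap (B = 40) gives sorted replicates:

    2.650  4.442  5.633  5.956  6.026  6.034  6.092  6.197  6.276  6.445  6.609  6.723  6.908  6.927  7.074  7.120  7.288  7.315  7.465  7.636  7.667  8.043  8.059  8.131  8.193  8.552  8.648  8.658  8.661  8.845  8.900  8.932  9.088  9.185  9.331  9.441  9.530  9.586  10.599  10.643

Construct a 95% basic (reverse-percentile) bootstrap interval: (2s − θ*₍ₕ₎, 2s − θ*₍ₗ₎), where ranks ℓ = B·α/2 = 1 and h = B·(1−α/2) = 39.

Percentile endpoints at ranks 1 and 39: θ*₍1₎ = 2.650, θ*₍39₎ = 10.599.
Basic interval reflects these around s:
  lower = 2 × 8.101 − 10.599 = 5.603
  upper = 2 × 8.101 − 2.650 = 13.552

(5.603, 13.552)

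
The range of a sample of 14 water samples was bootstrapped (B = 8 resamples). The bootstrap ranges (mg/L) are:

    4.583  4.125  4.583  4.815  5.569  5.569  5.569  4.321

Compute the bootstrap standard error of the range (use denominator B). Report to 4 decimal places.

SE* = 0.5575

Bootstrap SE is the standard deviation of the 8 replicate ranges.
Mean of replicates: (4.583 + 4.125 + 4.583 + 4.815 + 5.569 + 5.569 + 5.569 + 4.321) / 8 = 39.13400 / 8 = 4.89175
Sum of squared deviations: (−0.30875)² + (−0.76675)² + (−0.30875)² + (−0.07675)² + (+0.67725)² + (+0.67725)² + (+0.67725)² + (−0.57075)² = 2.48621
Variance = 2.48621 / 8 = 0.31078
SE* = √0.31078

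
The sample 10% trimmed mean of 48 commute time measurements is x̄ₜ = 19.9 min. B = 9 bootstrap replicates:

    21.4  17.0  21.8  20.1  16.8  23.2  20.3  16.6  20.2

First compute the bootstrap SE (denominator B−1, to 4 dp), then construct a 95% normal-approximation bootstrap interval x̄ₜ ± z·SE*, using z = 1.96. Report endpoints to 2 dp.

Mean of replicates = 19.7111; sum of squared deviations = 45.6289; SE* = √(45.6289/8) = 2.3882
Margin = 1.96 × 2.3882 = 4.681
Interval: 19.9 ± 4.681

(15.22, 24.58)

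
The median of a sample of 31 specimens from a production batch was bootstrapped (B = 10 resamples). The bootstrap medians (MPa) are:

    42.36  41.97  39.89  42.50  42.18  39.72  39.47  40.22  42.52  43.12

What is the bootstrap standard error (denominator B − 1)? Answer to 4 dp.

Bootstrap SE is the standard deviation of the 10 replicate medians.
Mean of replicates: (42.36 + 41.97 + 39.89 + 42.50 + 42.18 + 39.72 + 39.47 + 40.22 + 42.52 + 43.12) / 10 = 413.95000 / 10 = 41.39500
Sum of squared deviations: (+0.96500)² + (+0.57500)² + (−1.50500)² + (+1.10500)² + (+0.78500)² + (−1.67500)² + (−1.92500)² + (−1.17500)² + (+1.12500)² + (+1.72500)² = 17.49725
Variance = 17.49725 / 9 = 1.94414
SE* = √1.94414

SE* = 1.3943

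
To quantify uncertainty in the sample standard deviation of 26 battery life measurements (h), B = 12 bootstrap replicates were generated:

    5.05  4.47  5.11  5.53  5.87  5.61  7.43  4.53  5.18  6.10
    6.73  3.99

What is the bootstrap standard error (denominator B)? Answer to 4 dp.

SE* = 0.9342

Bootstrap SE is the standard deviation of the 12 replicate standard deviations.
Mean of replicates: (5.05 + 4.47 + 5.11 + 5.53 + 5.87 + 5.61 + 7.43 + 4.53 + 5.18 + 6.10 + 6.73 + 3.99) / 12 = 65.60000 / 12 = 5.46667
Sum of squared deviations: (−0.41667)² + (−0.99667)² + (−0.35667)² + (+0.06333)² + (+0.40333)² + (+0.14333)² + (+1.96333)² + (−0.93667)² + (−0.28667)² + (+0.63333)² + (+1.26333)² + (−1.47667)² = 10.47327
Variance = 10.47327 / 12 = 0.87277
SE* = √0.87277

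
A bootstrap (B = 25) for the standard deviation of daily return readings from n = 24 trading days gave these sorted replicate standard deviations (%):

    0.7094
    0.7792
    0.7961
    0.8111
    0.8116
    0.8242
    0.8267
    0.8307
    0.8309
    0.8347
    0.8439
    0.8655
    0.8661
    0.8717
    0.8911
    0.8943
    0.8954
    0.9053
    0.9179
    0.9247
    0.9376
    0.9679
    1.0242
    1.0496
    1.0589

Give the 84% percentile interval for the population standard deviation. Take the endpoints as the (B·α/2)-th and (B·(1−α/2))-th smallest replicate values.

(0.7792, 1.0242)

α = 0.16; lower rank = 25 × 0.080 = 2; upper rank = 25 × 0.920 = 23.
The 2nd smallest replicate is 0.7792; the 23rd is 1.0242.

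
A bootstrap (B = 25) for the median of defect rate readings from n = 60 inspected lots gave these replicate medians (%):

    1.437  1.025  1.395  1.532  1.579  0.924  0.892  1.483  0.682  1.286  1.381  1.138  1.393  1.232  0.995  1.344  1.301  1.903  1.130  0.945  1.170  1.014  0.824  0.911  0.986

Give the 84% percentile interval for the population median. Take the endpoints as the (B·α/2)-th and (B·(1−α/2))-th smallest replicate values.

(0.824, 1.532)

Sorted replicates: 0.682, 0.824, 0.892, 0.911, 0.924, 0.945, 0.986, 0.995, 1.014, 1.025, 1.130, 1.138, 1.170, 1.232, 1.286, 1.301, 1.344, 1.381, 1.393, 1.395, 1.437, 1.483, 1.532, 1.579, 1.903
α = 0.16; lower rank = 25 × 0.080 = 2; upper rank = 25 × 0.920 = 23.
The 2nd smallest replicate is 0.824; the 23rd is 1.532.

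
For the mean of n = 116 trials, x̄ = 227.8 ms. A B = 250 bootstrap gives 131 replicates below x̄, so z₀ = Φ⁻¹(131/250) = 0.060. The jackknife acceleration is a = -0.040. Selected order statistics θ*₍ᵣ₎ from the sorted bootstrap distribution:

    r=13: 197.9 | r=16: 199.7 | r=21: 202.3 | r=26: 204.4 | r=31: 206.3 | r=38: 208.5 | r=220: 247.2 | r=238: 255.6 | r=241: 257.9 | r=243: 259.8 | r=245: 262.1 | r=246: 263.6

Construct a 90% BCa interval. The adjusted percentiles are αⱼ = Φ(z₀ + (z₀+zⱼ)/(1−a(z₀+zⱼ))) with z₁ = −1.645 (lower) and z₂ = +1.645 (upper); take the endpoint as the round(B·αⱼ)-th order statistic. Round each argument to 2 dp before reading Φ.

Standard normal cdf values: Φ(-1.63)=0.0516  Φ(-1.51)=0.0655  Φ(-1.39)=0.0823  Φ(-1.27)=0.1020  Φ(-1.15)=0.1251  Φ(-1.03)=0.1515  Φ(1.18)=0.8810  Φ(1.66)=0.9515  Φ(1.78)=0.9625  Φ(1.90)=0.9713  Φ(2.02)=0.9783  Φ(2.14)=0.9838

(197.9, 255.6)

Lower: z₀ + z₁ = 0.060 + (-1.645) = -1.585; 1 − a(z₀+z₁) = 1 − (-0.040)(-1.585) = 0.9366; argument = 0.060 + (-1.585)/0.9366 = -1.6323 → -1.63.
α₁ = Φ(-1.63) = 0.0516; rank = round(250 × 0.0516) = 13; θ*₍13₎ = 197.9.
Upper: z₀ + z₂ = 1.705; 1 − a(z₀+z₂) = 1.0682; argument = 1.6561 → 1.66; α₂ = 0.9515; rank = 238; θ*₍238₎ = 255.6.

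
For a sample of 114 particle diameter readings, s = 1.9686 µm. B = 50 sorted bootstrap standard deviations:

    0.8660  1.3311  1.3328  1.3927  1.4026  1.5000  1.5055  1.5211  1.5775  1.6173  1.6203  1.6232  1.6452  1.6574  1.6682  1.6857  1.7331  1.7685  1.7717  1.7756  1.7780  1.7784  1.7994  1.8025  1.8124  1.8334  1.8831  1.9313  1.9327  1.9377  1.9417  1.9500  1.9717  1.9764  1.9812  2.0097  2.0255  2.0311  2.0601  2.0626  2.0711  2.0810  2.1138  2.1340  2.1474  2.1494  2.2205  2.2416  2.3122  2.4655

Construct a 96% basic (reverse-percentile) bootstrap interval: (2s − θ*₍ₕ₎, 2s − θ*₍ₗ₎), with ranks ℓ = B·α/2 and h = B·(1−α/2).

Percentile endpoints at ranks 1 and 49: θ*₍1₎ = 0.8660, θ*₍49₎ = 2.3122.
Basic interval reflects these around s:
  lower = 2 × 1.9686 − 2.3122 = 1.6250
  upper = 2 × 1.9686 − 0.8660 = 3.0712

(1.6250, 3.0712)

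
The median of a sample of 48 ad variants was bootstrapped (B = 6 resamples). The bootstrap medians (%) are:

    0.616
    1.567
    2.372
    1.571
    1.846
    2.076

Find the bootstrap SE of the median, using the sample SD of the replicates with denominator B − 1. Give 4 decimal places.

SE* = 0.6033

Bootstrap SE is the standard deviation of the 6 replicate medians.
Mean of replicates: (0.616 + 1.567 + 2.372 + 1.571 + 1.846 + 2.076) / 6 = 10.04800 / 6 = 1.67467
Sum of squared deviations: (−1.05867)² + (−0.10767)² + (+0.69733)² + (−0.10367)² + (+0.17133)² + (+0.40133)² = 1.81981
Variance = 1.81981 / 5 = 0.36396
SE* = √0.36396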